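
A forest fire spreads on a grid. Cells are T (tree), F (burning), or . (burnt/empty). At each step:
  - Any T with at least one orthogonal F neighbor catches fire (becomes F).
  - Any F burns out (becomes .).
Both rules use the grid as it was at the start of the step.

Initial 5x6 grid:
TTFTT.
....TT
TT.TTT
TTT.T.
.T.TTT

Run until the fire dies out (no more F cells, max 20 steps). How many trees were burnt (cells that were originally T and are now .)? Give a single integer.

Step 1: +2 fires, +1 burnt (F count now 2)
Step 2: +2 fires, +2 burnt (F count now 2)
Step 3: +1 fires, +2 burnt (F count now 1)
Step 4: +2 fires, +1 burnt (F count now 2)
Step 5: +3 fires, +2 burnt (F count now 3)
Step 6: +1 fires, +3 burnt (F count now 1)
Step 7: +2 fires, +1 burnt (F count now 2)
Step 8: +0 fires, +2 burnt (F count now 0)
Fire out after step 8
Initially T: 19, now '.': 24
Total burnt (originally-T cells now '.'): 13

Answer: 13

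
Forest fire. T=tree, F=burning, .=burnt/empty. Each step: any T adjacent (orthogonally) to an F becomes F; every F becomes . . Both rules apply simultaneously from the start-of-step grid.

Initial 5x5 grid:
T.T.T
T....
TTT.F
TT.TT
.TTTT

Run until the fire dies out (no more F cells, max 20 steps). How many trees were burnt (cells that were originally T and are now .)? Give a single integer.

Answer: 13

Derivation:
Step 1: +1 fires, +1 burnt (F count now 1)
Step 2: +2 fires, +1 burnt (F count now 2)
Step 3: +1 fires, +2 burnt (F count now 1)
Step 4: +1 fires, +1 burnt (F count now 1)
Step 5: +1 fires, +1 burnt (F count now 1)
Step 6: +1 fires, +1 burnt (F count now 1)
Step 7: +2 fires, +1 burnt (F count now 2)
Step 8: +2 fires, +2 burnt (F count now 2)
Step 9: +1 fires, +2 burnt (F count now 1)
Step 10: +1 fires, +1 burnt (F count now 1)
Step 11: +0 fires, +1 burnt (F count now 0)
Fire out after step 11
Initially T: 15, now '.': 23
Total burnt (originally-T cells now '.'): 13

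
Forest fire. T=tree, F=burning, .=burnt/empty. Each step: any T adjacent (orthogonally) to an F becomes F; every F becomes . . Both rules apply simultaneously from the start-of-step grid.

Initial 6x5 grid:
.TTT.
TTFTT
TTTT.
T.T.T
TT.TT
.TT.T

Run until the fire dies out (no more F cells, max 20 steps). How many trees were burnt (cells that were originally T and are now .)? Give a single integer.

Answer: 17

Derivation:
Step 1: +4 fires, +1 burnt (F count now 4)
Step 2: +7 fires, +4 burnt (F count now 7)
Step 3: +1 fires, +7 burnt (F count now 1)
Step 4: +1 fires, +1 burnt (F count now 1)
Step 5: +1 fires, +1 burnt (F count now 1)
Step 6: +1 fires, +1 burnt (F count now 1)
Step 7: +1 fires, +1 burnt (F count now 1)
Step 8: +1 fires, +1 burnt (F count now 1)
Step 9: +0 fires, +1 burnt (F count now 0)
Fire out after step 9
Initially T: 21, now '.': 26
Total burnt (originally-T cells now '.'): 17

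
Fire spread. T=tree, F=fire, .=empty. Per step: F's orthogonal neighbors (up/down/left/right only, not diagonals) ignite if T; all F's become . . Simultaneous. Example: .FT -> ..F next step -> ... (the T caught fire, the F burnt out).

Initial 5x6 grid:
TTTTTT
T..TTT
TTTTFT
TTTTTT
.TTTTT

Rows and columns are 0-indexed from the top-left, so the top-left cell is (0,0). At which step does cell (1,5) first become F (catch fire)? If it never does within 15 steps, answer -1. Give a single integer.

Step 1: cell (1,5)='T' (+4 fires, +1 burnt)
Step 2: cell (1,5)='F' (+7 fires, +4 burnt)
  -> target ignites at step 2
Step 3: cell (1,5)='.' (+6 fires, +7 burnt)
Step 4: cell (1,5)='.' (+4 fires, +6 burnt)
Step 5: cell (1,5)='.' (+4 fires, +4 burnt)
Step 6: cell (1,5)='.' (+1 fires, +4 burnt)
Step 7: cell (1,5)='.' (+0 fires, +1 burnt)
  fire out at step 7

2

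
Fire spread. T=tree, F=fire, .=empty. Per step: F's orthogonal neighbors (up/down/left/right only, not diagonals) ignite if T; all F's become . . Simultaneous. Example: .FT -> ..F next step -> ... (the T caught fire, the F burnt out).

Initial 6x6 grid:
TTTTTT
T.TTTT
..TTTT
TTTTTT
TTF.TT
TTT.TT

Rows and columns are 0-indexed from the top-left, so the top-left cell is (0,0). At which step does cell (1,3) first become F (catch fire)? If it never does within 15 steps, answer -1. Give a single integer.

Step 1: cell (1,3)='T' (+3 fires, +1 burnt)
Step 2: cell (1,3)='T' (+5 fires, +3 burnt)
Step 3: cell (1,3)='T' (+5 fires, +5 burnt)
Step 4: cell (1,3)='F' (+5 fires, +5 burnt)
  -> target ignites at step 4
Step 5: cell (1,3)='.' (+6 fires, +5 burnt)
Step 6: cell (1,3)='.' (+4 fires, +6 burnt)
Step 7: cell (1,3)='.' (+2 fires, +4 burnt)
Step 8: cell (1,3)='.' (+0 fires, +2 burnt)
  fire out at step 8

4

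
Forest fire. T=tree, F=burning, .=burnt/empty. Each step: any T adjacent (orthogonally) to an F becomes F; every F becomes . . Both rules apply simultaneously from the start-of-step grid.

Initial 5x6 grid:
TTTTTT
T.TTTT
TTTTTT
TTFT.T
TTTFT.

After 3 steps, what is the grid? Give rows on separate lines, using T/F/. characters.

Step 1: 5 trees catch fire, 2 burn out
  TTTTTT
  T.TTTT
  TTFTTT
  TF.F.T
  TTF.F.
Step 2: 5 trees catch fire, 5 burn out
  TTTTTT
  T.FTTT
  TF.FTT
  F....T
  TF....
Step 3: 5 trees catch fire, 5 burn out
  TTFTTT
  T..FTT
  F...FT
  .....T
  F.....

TTFTTT
T..FTT
F...FT
.....T
F.....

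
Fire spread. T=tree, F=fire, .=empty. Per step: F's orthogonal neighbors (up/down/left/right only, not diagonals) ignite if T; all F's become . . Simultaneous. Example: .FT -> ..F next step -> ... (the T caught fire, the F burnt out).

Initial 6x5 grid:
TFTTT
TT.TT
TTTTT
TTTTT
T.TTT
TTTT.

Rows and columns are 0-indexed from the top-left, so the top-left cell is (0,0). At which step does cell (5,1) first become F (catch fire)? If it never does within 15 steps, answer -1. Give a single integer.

Step 1: cell (5,1)='T' (+3 fires, +1 burnt)
Step 2: cell (5,1)='T' (+3 fires, +3 burnt)
Step 3: cell (5,1)='T' (+5 fires, +3 burnt)
Step 4: cell (5,1)='T' (+4 fires, +5 burnt)
Step 5: cell (5,1)='T' (+4 fires, +4 burnt)
Step 6: cell (5,1)='T' (+4 fires, +4 burnt)
Step 7: cell (5,1)='F' (+3 fires, +4 burnt)
  -> target ignites at step 7
Step 8: cell (5,1)='.' (+0 fires, +3 burnt)
  fire out at step 8

7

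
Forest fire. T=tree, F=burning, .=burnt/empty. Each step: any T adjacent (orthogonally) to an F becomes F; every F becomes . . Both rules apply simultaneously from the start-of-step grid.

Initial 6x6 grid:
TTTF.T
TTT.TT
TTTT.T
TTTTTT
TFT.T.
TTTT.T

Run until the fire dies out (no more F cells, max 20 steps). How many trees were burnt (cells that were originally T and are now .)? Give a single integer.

Step 1: +5 fires, +2 burnt (F count now 5)
Step 2: +7 fires, +5 burnt (F count now 7)
Step 3: +6 fires, +7 burnt (F count now 6)
Step 4: +3 fires, +6 burnt (F count now 3)
Step 5: +2 fires, +3 burnt (F count now 2)
Step 6: +1 fires, +2 burnt (F count now 1)
Step 7: +1 fires, +1 burnt (F count now 1)
Step 8: +2 fires, +1 burnt (F count now 2)
Step 9: +0 fires, +2 burnt (F count now 0)
Fire out after step 9
Initially T: 28, now '.': 35
Total burnt (originally-T cells now '.'): 27

Answer: 27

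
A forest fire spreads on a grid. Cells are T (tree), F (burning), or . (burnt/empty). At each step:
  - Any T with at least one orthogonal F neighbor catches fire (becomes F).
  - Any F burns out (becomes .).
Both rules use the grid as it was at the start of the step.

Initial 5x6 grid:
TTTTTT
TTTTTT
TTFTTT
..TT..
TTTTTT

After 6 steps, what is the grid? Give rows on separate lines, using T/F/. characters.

Step 1: 4 trees catch fire, 1 burn out
  TTTTTT
  TTFTTT
  TF.FTT
  ..FT..
  TTTTTT
Step 2: 7 trees catch fire, 4 burn out
  TTFTTT
  TF.FTT
  F...FT
  ...F..
  TTFTTT
Step 3: 7 trees catch fire, 7 burn out
  TF.FTT
  F...FT
  .....F
  ......
  TF.FTT
Step 4: 5 trees catch fire, 7 burn out
  F...FT
  .....F
  ......
  ......
  F...FT
Step 5: 2 trees catch fire, 5 burn out
  .....F
  ......
  ......
  ......
  .....F
Step 6: 0 trees catch fire, 2 burn out
  ......
  ......
  ......
  ......
  ......

......
......
......
......
......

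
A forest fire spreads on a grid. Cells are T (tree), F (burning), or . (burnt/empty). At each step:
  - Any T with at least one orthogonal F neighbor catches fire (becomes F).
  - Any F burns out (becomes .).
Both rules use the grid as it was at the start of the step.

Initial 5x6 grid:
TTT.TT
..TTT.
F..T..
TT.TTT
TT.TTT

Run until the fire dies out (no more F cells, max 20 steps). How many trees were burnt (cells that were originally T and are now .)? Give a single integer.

Step 1: +1 fires, +1 burnt (F count now 1)
Step 2: +2 fires, +1 burnt (F count now 2)
Step 3: +1 fires, +2 burnt (F count now 1)
Step 4: +0 fires, +1 burnt (F count now 0)
Fire out after step 4
Initially T: 19, now '.': 15
Total burnt (originally-T cells now '.'): 4

Answer: 4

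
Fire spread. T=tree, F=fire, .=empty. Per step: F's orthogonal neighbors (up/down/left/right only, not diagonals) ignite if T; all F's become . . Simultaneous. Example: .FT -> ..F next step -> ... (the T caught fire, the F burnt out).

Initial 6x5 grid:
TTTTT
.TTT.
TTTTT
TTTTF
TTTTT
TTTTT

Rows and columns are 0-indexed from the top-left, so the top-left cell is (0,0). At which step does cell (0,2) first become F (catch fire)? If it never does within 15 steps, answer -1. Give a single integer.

Step 1: cell (0,2)='T' (+3 fires, +1 burnt)
Step 2: cell (0,2)='T' (+4 fires, +3 burnt)
Step 3: cell (0,2)='T' (+5 fires, +4 burnt)
Step 4: cell (0,2)='T' (+6 fires, +5 burnt)
Step 5: cell (0,2)='F' (+6 fires, +6 burnt)
  -> target ignites at step 5
Step 6: cell (0,2)='.' (+2 fires, +6 burnt)
Step 7: cell (0,2)='.' (+1 fires, +2 burnt)
Step 8: cell (0,2)='.' (+0 fires, +1 burnt)
  fire out at step 8

5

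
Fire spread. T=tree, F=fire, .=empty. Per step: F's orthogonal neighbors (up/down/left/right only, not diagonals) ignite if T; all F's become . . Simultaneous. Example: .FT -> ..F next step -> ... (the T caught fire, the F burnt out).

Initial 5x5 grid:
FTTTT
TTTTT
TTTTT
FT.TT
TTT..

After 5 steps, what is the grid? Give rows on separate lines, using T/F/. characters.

Step 1: 5 trees catch fire, 2 burn out
  .FTTT
  FTTTT
  FTTTT
  .F.TT
  FTT..
Step 2: 4 trees catch fire, 5 burn out
  ..FTT
  .FTTT
  .FTTT
  ...TT
  .FT..
Step 3: 4 trees catch fire, 4 burn out
  ...FT
  ..FTT
  ..FTT
  ...TT
  ..F..
Step 4: 3 trees catch fire, 4 burn out
  ....F
  ...FT
  ...FT
  ...TT
  .....
Step 5: 3 trees catch fire, 3 burn out
  .....
  ....F
  ....F
  ...FT
  .....

.....
....F
....F
...FT
.....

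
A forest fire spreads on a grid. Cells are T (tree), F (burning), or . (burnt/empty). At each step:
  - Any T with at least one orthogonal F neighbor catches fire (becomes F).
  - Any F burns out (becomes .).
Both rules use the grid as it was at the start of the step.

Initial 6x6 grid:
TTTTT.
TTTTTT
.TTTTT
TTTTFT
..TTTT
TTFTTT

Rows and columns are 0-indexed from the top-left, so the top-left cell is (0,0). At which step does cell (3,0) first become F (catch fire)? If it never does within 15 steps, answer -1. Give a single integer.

Step 1: cell (3,0)='T' (+7 fires, +2 burnt)
Step 2: cell (3,0)='T' (+8 fires, +7 burnt)
Step 3: cell (3,0)='T' (+6 fires, +8 burnt)
Step 4: cell (3,0)='F' (+4 fires, +6 burnt)
  -> target ignites at step 4
Step 5: cell (3,0)='.' (+2 fires, +4 burnt)
Step 6: cell (3,0)='.' (+2 fires, +2 burnt)
Step 7: cell (3,0)='.' (+1 fires, +2 burnt)
Step 8: cell (3,0)='.' (+0 fires, +1 burnt)
  fire out at step 8

4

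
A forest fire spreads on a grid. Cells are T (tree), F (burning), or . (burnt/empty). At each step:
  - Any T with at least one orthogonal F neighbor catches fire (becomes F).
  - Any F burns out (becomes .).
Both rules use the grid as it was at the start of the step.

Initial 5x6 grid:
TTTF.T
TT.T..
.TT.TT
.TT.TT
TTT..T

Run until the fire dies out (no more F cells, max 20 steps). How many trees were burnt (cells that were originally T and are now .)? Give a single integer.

Step 1: +2 fires, +1 burnt (F count now 2)
Step 2: +1 fires, +2 burnt (F count now 1)
Step 3: +2 fires, +1 burnt (F count now 2)
Step 4: +2 fires, +2 burnt (F count now 2)
Step 5: +2 fires, +2 burnt (F count now 2)
Step 6: +2 fires, +2 burnt (F count now 2)
Step 7: +2 fires, +2 burnt (F count now 2)
Step 8: +0 fires, +2 burnt (F count now 0)
Fire out after step 8
Initially T: 19, now '.': 24
Total burnt (originally-T cells now '.'): 13

Answer: 13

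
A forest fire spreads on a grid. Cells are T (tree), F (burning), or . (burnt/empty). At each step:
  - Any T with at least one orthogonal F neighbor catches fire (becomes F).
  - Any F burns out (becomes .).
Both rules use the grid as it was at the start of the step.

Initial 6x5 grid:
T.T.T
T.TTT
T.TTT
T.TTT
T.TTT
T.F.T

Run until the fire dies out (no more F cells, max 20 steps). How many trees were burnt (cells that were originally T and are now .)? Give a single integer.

Answer: 15

Derivation:
Step 1: +1 fires, +1 burnt (F count now 1)
Step 2: +2 fires, +1 burnt (F count now 2)
Step 3: +3 fires, +2 burnt (F count now 3)
Step 4: +4 fires, +3 burnt (F count now 4)
Step 5: +3 fires, +4 burnt (F count now 3)
Step 6: +1 fires, +3 burnt (F count now 1)
Step 7: +1 fires, +1 burnt (F count now 1)
Step 8: +0 fires, +1 burnt (F count now 0)
Fire out after step 8
Initially T: 21, now '.': 24
Total burnt (originally-T cells now '.'): 15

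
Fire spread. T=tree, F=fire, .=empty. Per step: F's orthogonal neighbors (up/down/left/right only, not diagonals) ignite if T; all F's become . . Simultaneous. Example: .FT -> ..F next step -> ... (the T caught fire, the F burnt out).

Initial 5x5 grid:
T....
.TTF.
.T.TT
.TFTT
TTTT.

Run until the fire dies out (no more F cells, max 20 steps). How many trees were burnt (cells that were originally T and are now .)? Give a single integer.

Step 1: +5 fires, +2 burnt (F count now 5)
Step 2: +6 fires, +5 burnt (F count now 6)
Step 3: +1 fires, +6 burnt (F count now 1)
Step 4: +0 fires, +1 burnt (F count now 0)
Fire out after step 4
Initially T: 13, now '.': 24
Total burnt (originally-T cells now '.'): 12

Answer: 12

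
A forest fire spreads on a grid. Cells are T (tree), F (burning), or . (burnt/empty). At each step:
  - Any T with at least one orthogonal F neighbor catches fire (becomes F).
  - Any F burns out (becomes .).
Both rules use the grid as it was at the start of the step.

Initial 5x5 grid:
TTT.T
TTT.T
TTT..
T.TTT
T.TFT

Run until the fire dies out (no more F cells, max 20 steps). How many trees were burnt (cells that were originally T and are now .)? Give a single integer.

Step 1: +3 fires, +1 burnt (F count now 3)
Step 2: +2 fires, +3 burnt (F count now 2)
Step 3: +1 fires, +2 burnt (F count now 1)
Step 4: +2 fires, +1 burnt (F count now 2)
Step 5: +3 fires, +2 burnt (F count now 3)
Step 6: +3 fires, +3 burnt (F count now 3)
Step 7: +2 fires, +3 burnt (F count now 2)
Step 8: +0 fires, +2 burnt (F count now 0)
Fire out after step 8
Initially T: 18, now '.': 23
Total burnt (originally-T cells now '.'): 16

Answer: 16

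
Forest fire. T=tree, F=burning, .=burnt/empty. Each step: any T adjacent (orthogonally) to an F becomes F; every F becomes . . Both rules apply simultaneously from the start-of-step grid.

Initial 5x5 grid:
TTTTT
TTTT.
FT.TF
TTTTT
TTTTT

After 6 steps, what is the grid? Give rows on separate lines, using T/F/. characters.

Step 1: 5 trees catch fire, 2 burn out
  TTTTT
  FTTT.
  .F.F.
  FTTTF
  TTTTT
Step 2: 7 trees catch fire, 5 burn out
  FTTTT
  .FTF.
  .....
  .FTF.
  FTTTF
Step 3: 6 trees catch fire, 7 burn out
  .FTFT
  ..F..
  .....
  ..F..
  .FTF.
Step 4: 3 trees catch fire, 6 burn out
  ..F.F
  .....
  .....
  .....
  ..F..
Step 5: 0 trees catch fire, 3 burn out
  .....
  .....
  .....
  .....
  .....
Step 6: 0 trees catch fire, 0 burn out
  .....
  .....
  .....
  .....
  .....

.....
.....
.....
.....
.....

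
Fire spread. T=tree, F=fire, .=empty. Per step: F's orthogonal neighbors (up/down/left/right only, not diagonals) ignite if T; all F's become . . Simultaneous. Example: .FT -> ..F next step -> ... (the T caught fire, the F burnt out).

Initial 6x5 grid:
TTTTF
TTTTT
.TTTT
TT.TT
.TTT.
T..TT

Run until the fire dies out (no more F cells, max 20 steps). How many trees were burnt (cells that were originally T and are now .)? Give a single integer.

Answer: 22

Derivation:
Step 1: +2 fires, +1 burnt (F count now 2)
Step 2: +3 fires, +2 burnt (F count now 3)
Step 3: +4 fires, +3 burnt (F count now 4)
Step 4: +4 fires, +4 burnt (F count now 4)
Step 5: +3 fires, +4 burnt (F count now 3)
Step 6: +3 fires, +3 burnt (F count now 3)
Step 7: +3 fires, +3 burnt (F count now 3)
Step 8: +0 fires, +3 burnt (F count now 0)
Fire out after step 8
Initially T: 23, now '.': 29
Total burnt (originally-T cells now '.'): 22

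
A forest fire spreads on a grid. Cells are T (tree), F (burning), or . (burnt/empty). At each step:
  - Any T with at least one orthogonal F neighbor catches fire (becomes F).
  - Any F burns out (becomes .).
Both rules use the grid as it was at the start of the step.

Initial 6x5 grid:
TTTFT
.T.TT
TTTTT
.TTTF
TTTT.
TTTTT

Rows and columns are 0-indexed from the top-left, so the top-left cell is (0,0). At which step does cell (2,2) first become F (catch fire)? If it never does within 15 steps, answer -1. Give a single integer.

Step 1: cell (2,2)='T' (+5 fires, +2 burnt)
Step 2: cell (2,2)='T' (+5 fires, +5 burnt)
Step 3: cell (2,2)='F' (+6 fires, +5 burnt)
  -> target ignites at step 3
Step 4: cell (2,2)='.' (+4 fires, +6 burnt)
Step 5: cell (2,2)='.' (+3 fires, +4 burnt)
Step 6: cell (2,2)='.' (+1 fires, +3 burnt)
Step 7: cell (2,2)='.' (+0 fires, +1 burnt)
  fire out at step 7

3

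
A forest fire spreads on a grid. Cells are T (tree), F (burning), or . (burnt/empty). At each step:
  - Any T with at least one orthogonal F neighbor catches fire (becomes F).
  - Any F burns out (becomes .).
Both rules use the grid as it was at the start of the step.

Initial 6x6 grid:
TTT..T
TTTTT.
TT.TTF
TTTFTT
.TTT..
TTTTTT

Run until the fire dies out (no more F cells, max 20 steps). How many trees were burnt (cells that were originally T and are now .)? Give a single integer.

Answer: 26

Derivation:
Step 1: +6 fires, +2 burnt (F count now 6)
Step 2: +5 fires, +6 burnt (F count now 5)
Step 3: +6 fires, +5 burnt (F count now 6)
Step 4: +5 fires, +6 burnt (F count now 5)
Step 5: +3 fires, +5 burnt (F count now 3)
Step 6: +1 fires, +3 burnt (F count now 1)
Step 7: +0 fires, +1 burnt (F count now 0)
Fire out after step 7
Initially T: 27, now '.': 35
Total burnt (originally-T cells now '.'): 26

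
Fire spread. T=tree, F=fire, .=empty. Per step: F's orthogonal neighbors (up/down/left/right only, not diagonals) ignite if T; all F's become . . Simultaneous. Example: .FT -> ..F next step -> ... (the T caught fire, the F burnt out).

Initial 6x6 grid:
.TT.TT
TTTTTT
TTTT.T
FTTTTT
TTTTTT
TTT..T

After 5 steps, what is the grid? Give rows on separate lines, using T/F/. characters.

Step 1: 3 trees catch fire, 1 burn out
  .TT.TT
  TTTTTT
  FTTT.T
  .FTTTT
  FTTTTT
  TTT..T
Step 2: 5 trees catch fire, 3 burn out
  .TT.TT
  FTTTTT
  .FTT.T
  ..FTTT
  .FTTTT
  FTT..T
Step 3: 5 trees catch fire, 5 burn out
  .TT.TT
  .FTTTT
  ..FT.T
  ...FTT
  ..FTTT
  .FT..T
Step 4: 6 trees catch fire, 5 burn out
  .FT.TT
  ..FTTT
  ...F.T
  ....FT
  ...FTT
  ..F..T
Step 5: 4 trees catch fire, 6 burn out
  ..F.TT
  ...FTT
  .....T
  .....F
  ....FT
  .....T

..F.TT
...FTT
.....T
.....F
....FT
.....T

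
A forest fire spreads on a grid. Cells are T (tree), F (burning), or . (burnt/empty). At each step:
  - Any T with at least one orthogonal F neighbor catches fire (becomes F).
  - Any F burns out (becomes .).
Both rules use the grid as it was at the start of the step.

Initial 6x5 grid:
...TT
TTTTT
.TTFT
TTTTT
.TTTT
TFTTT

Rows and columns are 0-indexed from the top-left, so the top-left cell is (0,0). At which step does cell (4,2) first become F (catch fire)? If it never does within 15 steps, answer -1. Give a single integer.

Step 1: cell (4,2)='T' (+7 fires, +2 burnt)
Step 2: cell (4,2)='F' (+10 fires, +7 burnt)
  -> target ignites at step 2
Step 3: cell (4,2)='.' (+5 fires, +10 burnt)
Step 4: cell (4,2)='.' (+1 fires, +5 burnt)
Step 5: cell (4,2)='.' (+0 fires, +1 burnt)
  fire out at step 5

2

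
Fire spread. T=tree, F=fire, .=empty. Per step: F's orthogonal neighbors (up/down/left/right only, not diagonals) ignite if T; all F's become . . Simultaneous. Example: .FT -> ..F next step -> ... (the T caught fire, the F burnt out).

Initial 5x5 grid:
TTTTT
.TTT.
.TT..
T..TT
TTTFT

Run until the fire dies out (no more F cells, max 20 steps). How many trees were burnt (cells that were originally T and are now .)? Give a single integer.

Answer: 7

Derivation:
Step 1: +3 fires, +1 burnt (F count now 3)
Step 2: +2 fires, +3 burnt (F count now 2)
Step 3: +1 fires, +2 burnt (F count now 1)
Step 4: +1 fires, +1 burnt (F count now 1)
Step 5: +0 fires, +1 burnt (F count now 0)
Fire out after step 5
Initially T: 17, now '.': 15
Total burnt (originally-T cells now '.'): 7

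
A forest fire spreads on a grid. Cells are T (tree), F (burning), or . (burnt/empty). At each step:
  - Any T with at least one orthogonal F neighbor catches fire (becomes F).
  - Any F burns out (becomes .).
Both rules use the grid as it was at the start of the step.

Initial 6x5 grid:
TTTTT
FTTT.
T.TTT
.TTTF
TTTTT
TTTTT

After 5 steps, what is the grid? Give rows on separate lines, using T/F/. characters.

Step 1: 6 trees catch fire, 2 burn out
  FTTTT
  .FTT.
  F.TTF
  .TTF.
  TTTTF
  TTTTT
Step 2: 6 trees catch fire, 6 burn out
  .FTTT
  ..FT.
  ..TF.
  .TF..
  TTTF.
  TTTTF
Step 3: 6 trees catch fire, 6 burn out
  ..FTT
  ...F.
  ..F..
  .F...
  TTF..
  TTTF.
Step 4: 3 trees catch fire, 6 burn out
  ...FT
  .....
  .....
  .....
  TF...
  TTF..
Step 5: 3 trees catch fire, 3 burn out
  ....F
  .....
  .....
  .....
  F....
  TF...

....F
.....
.....
.....
F....
TF...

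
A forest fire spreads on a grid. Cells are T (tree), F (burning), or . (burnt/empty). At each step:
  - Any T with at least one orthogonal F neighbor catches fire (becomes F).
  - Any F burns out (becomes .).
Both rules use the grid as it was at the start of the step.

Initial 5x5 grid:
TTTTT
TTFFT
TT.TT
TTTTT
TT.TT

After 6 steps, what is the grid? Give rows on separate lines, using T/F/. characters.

Step 1: 5 trees catch fire, 2 burn out
  TTFFT
  TF..F
  TT.FT
  TTTTT
  TT.TT
Step 2: 6 trees catch fire, 5 burn out
  TF..F
  F....
  TF..F
  TTTFT
  TT.TT
Step 3: 6 trees catch fire, 6 burn out
  F....
  .....
  F....
  TFF.F
  TT.FT
Step 4: 3 trees catch fire, 6 burn out
  .....
  .....
  .....
  F....
  TF..F
Step 5: 1 trees catch fire, 3 burn out
  .....
  .....
  .....
  .....
  F....
Step 6: 0 trees catch fire, 1 burn out
  .....
  .....
  .....
  .....
  .....

.....
.....
.....
.....
.....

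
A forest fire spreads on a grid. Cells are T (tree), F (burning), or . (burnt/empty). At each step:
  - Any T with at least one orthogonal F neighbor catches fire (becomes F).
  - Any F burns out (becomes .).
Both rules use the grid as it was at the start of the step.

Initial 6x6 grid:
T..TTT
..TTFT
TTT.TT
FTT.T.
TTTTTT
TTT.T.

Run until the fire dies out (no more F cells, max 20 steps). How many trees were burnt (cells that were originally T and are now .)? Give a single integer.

Answer: 24

Derivation:
Step 1: +7 fires, +2 burnt (F count now 7)
Step 2: +9 fires, +7 burnt (F count now 9)
Step 3: +4 fires, +9 burnt (F count now 4)
Step 4: +4 fires, +4 burnt (F count now 4)
Step 5: +0 fires, +4 burnt (F count now 0)
Fire out after step 5
Initially T: 25, now '.': 35
Total burnt (originally-T cells now '.'): 24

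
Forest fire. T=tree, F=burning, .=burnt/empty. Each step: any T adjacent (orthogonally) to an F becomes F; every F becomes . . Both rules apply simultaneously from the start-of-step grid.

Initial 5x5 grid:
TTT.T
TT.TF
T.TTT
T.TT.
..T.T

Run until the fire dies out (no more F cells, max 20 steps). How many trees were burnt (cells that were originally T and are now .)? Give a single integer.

Step 1: +3 fires, +1 burnt (F count now 3)
Step 2: +1 fires, +3 burnt (F count now 1)
Step 3: +2 fires, +1 burnt (F count now 2)
Step 4: +1 fires, +2 burnt (F count now 1)
Step 5: +1 fires, +1 burnt (F count now 1)
Step 6: +0 fires, +1 burnt (F count now 0)
Fire out after step 6
Initially T: 16, now '.': 17
Total burnt (originally-T cells now '.'): 8

Answer: 8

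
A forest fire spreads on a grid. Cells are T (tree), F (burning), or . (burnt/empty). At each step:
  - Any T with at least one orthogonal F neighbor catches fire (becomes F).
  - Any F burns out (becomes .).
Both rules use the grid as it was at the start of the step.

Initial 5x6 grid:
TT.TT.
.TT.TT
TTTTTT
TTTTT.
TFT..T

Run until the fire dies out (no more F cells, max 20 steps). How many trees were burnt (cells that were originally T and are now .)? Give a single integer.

Answer: 21

Derivation:
Step 1: +3 fires, +1 burnt (F count now 3)
Step 2: +3 fires, +3 burnt (F count now 3)
Step 3: +4 fires, +3 burnt (F count now 4)
Step 4: +4 fires, +4 burnt (F count now 4)
Step 5: +2 fires, +4 burnt (F count now 2)
Step 6: +2 fires, +2 burnt (F count now 2)
Step 7: +2 fires, +2 burnt (F count now 2)
Step 8: +1 fires, +2 burnt (F count now 1)
Step 9: +0 fires, +1 burnt (F count now 0)
Fire out after step 9
Initially T: 22, now '.': 29
Total burnt (originally-T cells now '.'): 21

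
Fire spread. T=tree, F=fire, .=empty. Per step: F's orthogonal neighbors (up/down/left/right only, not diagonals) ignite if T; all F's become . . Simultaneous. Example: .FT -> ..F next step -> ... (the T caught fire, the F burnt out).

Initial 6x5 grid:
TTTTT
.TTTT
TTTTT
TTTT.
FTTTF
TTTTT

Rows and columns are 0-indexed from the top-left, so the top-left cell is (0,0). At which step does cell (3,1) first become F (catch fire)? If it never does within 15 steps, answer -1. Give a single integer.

Step 1: cell (3,1)='T' (+5 fires, +2 burnt)
Step 2: cell (3,1)='F' (+6 fires, +5 burnt)
  -> target ignites at step 2
Step 3: cell (3,1)='.' (+4 fires, +6 burnt)
Step 4: cell (3,1)='.' (+4 fires, +4 burnt)
Step 5: cell (3,1)='.' (+4 fires, +4 burnt)
Step 6: cell (3,1)='.' (+3 fires, +4 burnt)
Step 7: cell (3,1)='.' (+0 fires, +3 burnt)
  fire out at step 7

2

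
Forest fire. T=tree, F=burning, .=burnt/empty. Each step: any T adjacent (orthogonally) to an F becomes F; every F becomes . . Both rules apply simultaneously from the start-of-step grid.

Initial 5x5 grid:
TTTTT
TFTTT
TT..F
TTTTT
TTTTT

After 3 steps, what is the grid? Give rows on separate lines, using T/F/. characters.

Step 1: 6 trees catch fire, 2 burn out
  TFTTT
  F.FTF
  TF...
  TTTTF
  TTTTT
Step 2: 8 trees catch fire, 6 burn out
  F.FTF
  ...F.
  F....
  TFTF.
  TTTTF
Step 3: 5 trees catch fire, 8 burn out
  ...F.
  .....
  .....
  F.F..
  TFTF.

...F.
.....
.....
F.F..
TFTF.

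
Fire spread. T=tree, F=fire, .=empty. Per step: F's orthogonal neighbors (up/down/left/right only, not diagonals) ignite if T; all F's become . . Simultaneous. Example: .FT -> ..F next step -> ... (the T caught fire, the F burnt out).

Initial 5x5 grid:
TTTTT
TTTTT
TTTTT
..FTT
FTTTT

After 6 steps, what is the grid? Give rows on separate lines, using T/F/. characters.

Step 1: 4 trees catch fire, 2 burn out
  TTTTT
  TTTTT
  TTFTT
  ...FT
  .FFTT
Step 2: 5 trees catch fire, 4 burn out
  TTTTT
  TTFTT
  TF.FT
  ....F
  ...FT
Step 3: 6 trees catch fire, 5 burn out
  TTFTT
  TF.FT
  F...F
  .....
  ....F
Step 4: 4 trees catch fire, 6 burn out
  TF.FT
  F...F
  .....
  .....
  .....
Step 5: 2 trees catch fire, 4 burn out
  F...F
  .....
  .....
  .....
  .....
Step 6: 0 trees catch fire, 2 burn out
  .....
  .....
  .....
  .....
  .....

.....
.....
.....
.....
.....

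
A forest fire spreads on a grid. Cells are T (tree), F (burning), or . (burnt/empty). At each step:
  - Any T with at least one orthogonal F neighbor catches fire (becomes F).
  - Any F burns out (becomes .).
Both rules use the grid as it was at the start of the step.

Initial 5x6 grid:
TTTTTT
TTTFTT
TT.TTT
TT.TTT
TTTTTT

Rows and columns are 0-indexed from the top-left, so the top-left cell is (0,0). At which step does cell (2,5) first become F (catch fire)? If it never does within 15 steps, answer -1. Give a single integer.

Step 1: cell (2,5)='T' (+4 fires, +1 burnt)
Step 2: cell (2,5)='T' (+6 fires, +4 burnt)
Step 3: cell (2,5)='F' (+7 fires, +6 burnt)
  -> target ignites at step 3
Step 4: cell (2,5)='.' (+6 fires, +7 burnt)
Step 5: cell (2,5)='.' (+3 fires, +6 burnt)
Step 6: cell (2,5)='.' (+1 fires, +3 burnt)
Step 7: cell (2,5)='.' (+0 fires, +1 burnt)
  fire out at step 7

3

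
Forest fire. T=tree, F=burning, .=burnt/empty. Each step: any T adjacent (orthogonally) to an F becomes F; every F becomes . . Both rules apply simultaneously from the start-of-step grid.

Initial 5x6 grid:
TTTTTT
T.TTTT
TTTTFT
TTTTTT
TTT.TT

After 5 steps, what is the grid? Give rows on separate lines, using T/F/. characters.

Step 1: 4 trees catch fire, 1 burn out
  TTTTTT
  T.TTFT
  TTTF.F
  TTTTFT
  TTT.TT
Step 2: 7 trees catch fire, 4 burn out
  TTTTFT
  T.TF.F
  TTF...
  TTTF.F
  TTT.FT
Step 3: 6 trees catch fire, 7 burn out
  TTTF.F
  T.F...
  TF....
  TTF...
  TTT..F
Step 4: 4 trees catch fire, 6 burn out
  TTF...
  T.....
  F.....
  TF....
  TTF...
Step 5: 4 trees catch fire, 4 burn out
  TF....
  F.....
  ......
  F.....
  TF....

TF....
F.....
......
F.....
TF....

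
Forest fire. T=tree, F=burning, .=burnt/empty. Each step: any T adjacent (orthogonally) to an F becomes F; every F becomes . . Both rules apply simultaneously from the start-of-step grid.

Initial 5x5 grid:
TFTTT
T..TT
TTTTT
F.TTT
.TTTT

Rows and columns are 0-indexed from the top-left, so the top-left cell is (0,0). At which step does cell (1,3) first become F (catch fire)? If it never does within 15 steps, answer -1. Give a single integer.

Step 1: cell (1,3)='T' (+3 fires, +2 burnt)
Step 2: cell (1,3)='T' (+3 fires, +3 burnt)
Step 3: cell (1,3)='F' (+3 fires, +3 burnt)
  -> target ignites at step 3
Step 4: cell (1,3)='.' (+3 fires, +3 burnt)
Step 5: cell (1,3)='.' (+3 fires, +3 burnt)
Step 6: cell (1,3)='.' (+3 fires, +3 burnt)
Step 7: cell (1,3)='.' (+1 fires, +3 burnt)
Step 8: cell (1,3)='.' (+0 fires, +1 burnt)
  fire out at step 8

3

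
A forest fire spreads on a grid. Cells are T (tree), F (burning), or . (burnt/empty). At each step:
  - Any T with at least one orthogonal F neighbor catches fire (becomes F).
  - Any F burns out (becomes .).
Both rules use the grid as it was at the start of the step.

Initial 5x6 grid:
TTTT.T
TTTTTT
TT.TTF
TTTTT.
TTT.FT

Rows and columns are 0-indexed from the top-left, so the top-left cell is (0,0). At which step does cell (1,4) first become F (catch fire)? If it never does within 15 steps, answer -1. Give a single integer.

Step 1: cell (1,4)='T' (+4 fires, +2 burnt)
Step 2: cell (1,4)='F' (+4 fires, +4 burnt)
  -> target ignites at step 2
Step 3: cell (1,4)='.' (+2 fires, +4 burnt)
Step 4: cell (1,4)='.' (+4 fires, +2 burnt)
Step 5: cell (1,4)='.' (+5 fires, +4 burnt)
Step 6: cell (1,4)='.' (+4 fires, +5 burnt)
Step 7: cell (1,4)='.' (+1 fires, +4 burnt)
Step 8: cell (1,4)='.' (+0 fires, +1 burnt)
  fire out at step 8

2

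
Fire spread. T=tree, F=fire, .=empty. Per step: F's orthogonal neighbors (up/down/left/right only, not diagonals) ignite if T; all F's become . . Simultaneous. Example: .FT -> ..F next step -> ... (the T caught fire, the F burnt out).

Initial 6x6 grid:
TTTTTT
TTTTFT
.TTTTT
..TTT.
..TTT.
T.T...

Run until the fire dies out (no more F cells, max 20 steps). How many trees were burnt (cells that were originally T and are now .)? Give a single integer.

Answer: 23

Derivation:
Step 1: +4 fires, +1 burnt (F count now 4)
Step 2: +6 fires, +4 burnt (F count now 6)
Step 3: +5 fires, +6 burnt (F count now 5)
Step 4: +5 fires, +5 burnt (F count now 5)
Step 5: +2 fires, +5 burnt (F count now 2)
Step 6: +1 fires, +2 burnt (F count now 1)
Step 7: +0 fires, +1 burnt (F count now 0)
Fire out after step 7
Initially T: 24, now '.': 35
Total burnt (originally-T cells now '.'): 23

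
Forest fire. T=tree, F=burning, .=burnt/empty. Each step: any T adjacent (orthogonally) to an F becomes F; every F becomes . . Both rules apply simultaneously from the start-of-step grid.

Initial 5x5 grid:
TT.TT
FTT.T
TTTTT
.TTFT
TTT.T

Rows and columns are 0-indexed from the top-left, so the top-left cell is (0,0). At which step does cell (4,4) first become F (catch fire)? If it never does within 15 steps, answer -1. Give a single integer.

Step 1: cell (4,4)='T' (+6 fires, +2 burnt)
Step 2: cell (4,4)='F' (+8 fires, +6 burnt)
  -> target ignites at step 2
Step 3: cell (4,4)='.' (+2 fires, +8 burnt)
Step 4: cell (4,4)='.' (+2 fires, +2 burnt)
Step 5: cell (4,4)='.' (+1 fires, +2 burnt)
Step 6: cell (4,4)='.' (+0 fires, +1 burnt)
  fire out at step 6

2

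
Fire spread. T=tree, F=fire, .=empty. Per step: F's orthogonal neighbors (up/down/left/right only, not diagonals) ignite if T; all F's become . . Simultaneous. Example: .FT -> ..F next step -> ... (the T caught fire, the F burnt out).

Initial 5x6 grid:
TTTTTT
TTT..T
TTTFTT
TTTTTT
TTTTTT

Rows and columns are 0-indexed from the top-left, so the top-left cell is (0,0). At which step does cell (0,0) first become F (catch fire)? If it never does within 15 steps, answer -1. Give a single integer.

Step 1: cell (0,0)='T' (+3 fires, +1 burnt)
Step 2: cell (0,0)='T' (+6 fires, +3 burnt)
Step 3: cell (0,0)='T' (+8 fires, +6 burnt)
Step 4: cell (0,0)='T' (+7 fires, +8 burnt)
Step 5: cell (0,0)='F' (+3 fires, +7 burnt)
  -> target ignites at step 5
Step 6: cell (0,0)='.' (+0 fires, +3 burnt)
  fire out at step 6

5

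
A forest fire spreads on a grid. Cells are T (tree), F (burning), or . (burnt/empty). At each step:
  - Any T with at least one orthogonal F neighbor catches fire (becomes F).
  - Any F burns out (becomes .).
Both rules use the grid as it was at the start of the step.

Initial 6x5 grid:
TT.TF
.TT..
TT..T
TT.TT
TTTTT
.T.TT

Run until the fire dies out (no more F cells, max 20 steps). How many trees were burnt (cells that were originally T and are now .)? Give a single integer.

Answer: 1

Derivation:
Step 1: +1 fires, +1 burnt (F count now 1)
Step 2: +0 fires, +1 burnt (F count now 0)
Fire out after step 2
Initially T: 20, now '.': 11
Total burnt (originally-T cells now '.'): 1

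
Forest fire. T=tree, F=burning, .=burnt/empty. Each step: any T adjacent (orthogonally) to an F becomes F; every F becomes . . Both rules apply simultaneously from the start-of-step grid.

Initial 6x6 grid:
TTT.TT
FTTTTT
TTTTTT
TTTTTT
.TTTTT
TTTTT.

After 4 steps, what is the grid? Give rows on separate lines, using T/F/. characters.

Step 1: 3 trees catch fire, 1 burn out
  FTT.TT
  .FTTTT
  FTTTTT
  TTTTTT
  .TTTTT
  TTTTT.
Step 2: 4 trees catch fire, 3 burn out
  .FT.TT
  ..FTTT
  .FTTTT
  FTTTTT
  .TTTTT
  TTTTT.
Step 3: 4 trees catch fire, 4 burn out
  ..F.TT
  ...FTT
  ..FTTT
  .FTTTT
  .TTTTT
  TTTTT.
Step 4: 4 trees catch fire, 4 burn out
  ....TT
  ....FT
  ...FTT
  ..FTTT
  .FTTTT
  TTTTT.

....TT
....FT
...FTT
..FTTT
.FTTTT
TTTTT.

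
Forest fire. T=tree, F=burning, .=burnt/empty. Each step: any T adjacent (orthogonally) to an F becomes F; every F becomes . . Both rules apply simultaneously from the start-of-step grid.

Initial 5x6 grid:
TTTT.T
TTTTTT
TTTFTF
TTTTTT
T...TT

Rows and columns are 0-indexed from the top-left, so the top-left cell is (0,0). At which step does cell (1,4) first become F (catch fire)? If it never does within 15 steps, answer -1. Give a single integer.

Step 1: cell (1,4)='T' (+6 fires, +2 burnt)
Step 2: cell (1,4)='F' (+8 fires, +6 burnt)
  -> target ignites at step 2
Step 3: cell (1,4)='.' (+5 fires, +8 burnt)
Step 4: cell (1,4)='.' (+3 fires, +5 burnt)
Step 5: cell (1,4)='.' (+2 fires, +3 burnt)
Step 6: cell (1,4)='.' (+0 fires, +2 burnt)
  fire out at step 6

2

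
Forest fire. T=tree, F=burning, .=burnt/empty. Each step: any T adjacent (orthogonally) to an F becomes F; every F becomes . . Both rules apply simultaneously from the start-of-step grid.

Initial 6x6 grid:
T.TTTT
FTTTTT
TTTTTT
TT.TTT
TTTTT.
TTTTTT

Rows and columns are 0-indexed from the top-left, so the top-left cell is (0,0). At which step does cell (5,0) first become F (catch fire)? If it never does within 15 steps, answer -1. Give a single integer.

Step 1: cell (5,0)='T' (+3 fires, +1 burnt)
Step 2: cell (5,0)='T' (+3 fires, +3 burnt)
Step 3: cell (5,0)='T' (+5 fires, +3 burnt)
Step 4: cell (5,0)='F' (+5 fires, +5 burnt)
  -> target ignites at step 4
Step 5: cell (5,0)='.' (+6 fires, +5 burnt)
Step 6: cell (5,0)='.' (+5 fires, +6 burnt)
Step 7: cell (5,0)='.' (+3 fires, +5 burnt)
Step 8: cell (5,0)='.' (+1 fires, +3 burnt)
Step 9: cell (5,0)='.' (+1 fires, +1 burnt)
Step 10: cell (5,0)='.' (+0 fires, +1 burnt)
  fire out at step 10

4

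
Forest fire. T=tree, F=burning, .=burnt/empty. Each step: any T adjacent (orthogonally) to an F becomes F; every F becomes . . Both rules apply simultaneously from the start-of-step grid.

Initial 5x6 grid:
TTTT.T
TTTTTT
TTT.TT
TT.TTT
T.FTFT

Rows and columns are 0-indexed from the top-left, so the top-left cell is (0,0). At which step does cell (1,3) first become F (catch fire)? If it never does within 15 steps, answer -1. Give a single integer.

Step 1: cell (1,3)='T' (+3 fires, +2 burnt)
Step 2: cell (1,3)='T' (+3 fires, +3 burnt)
Step 3: cell (1,3)='T' (+2 fires, +3 burnt)
Step 4: cell (1,3)='F' (+2 fires, +2 burnt)
  -> target ignites at step 4
Step 5: cell (1,3)='.' (+3 fires, +2 burnt)
Step 6: cell (1,3)='.' (+3 fires, +3 burnt)
Step 7: cell (1,3)='.' (+3 fires, +3 burnt)
Step 8: cell (1,3)='.' (+3 fires, +3 burnt)
Step 9: cell (1,3)='.' (+1 fires, +3 burnt)
Step 10: cell (1,3)='.' (+1 fires, +1 burnt)
Step 11: cell (1,3)='.' (+0 fires, +1 burnt)
  fire out at step 11

4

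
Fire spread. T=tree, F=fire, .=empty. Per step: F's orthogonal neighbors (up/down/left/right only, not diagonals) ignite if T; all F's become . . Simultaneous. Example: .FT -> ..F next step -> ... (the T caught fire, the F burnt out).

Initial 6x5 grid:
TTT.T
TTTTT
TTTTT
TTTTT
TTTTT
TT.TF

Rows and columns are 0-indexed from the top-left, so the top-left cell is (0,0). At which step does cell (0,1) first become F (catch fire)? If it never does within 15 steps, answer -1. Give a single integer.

Step 1: cell (0,1)='T' (+2 fires, +1 burnt)
Step 2: cell (0,1)='T' (+2 fires, +2 burnt)
Step 3: cell (0,1)='T' (+3 fires, +2 burnt)
Step 4: cell (0,1)='T' (+4 fires, +3 burnt)
Step 5: cell (0,1)='T' (+6 fires, +4 burnt)
Step 6: cell (0,1)='T' (+4 fires, +6 burnt)
Step 7: cell (0,1)='T' (+3 fires, +4 burnt)
Step 8: cell (0,1)='F' (+2 fires, +3 burnt)
  -> target ignites at step 8
Step 9: cell (0,1)='.' (+1 fires, +2 burnt)
Step 10: cell (0,1)='.' (+0 fires, +1 burnt)
  fire out at step 10

8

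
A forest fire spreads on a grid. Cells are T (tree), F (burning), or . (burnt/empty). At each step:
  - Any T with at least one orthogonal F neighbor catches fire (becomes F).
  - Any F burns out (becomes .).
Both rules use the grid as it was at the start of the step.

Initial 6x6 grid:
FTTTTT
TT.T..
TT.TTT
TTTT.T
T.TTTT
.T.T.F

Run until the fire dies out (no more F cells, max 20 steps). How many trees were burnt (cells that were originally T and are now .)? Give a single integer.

Answer: 24

Derivation:
Step 1: +3 fires, +2 burnt (F count now 3)
Step 2: +5 fires, +3 burnt (F count now 5)
Step 3: +5 fires, +5 burnt (F count now 5)
Step 4: +8 fires, +5 burnt (F count now 8)
Step 5: +3 fires, +8 burnt (F count now 3)
Step 6: +0 fires, +3 burnt (F count now 0)
Fire out after step 6
Initially T: 25, now '.': 35
Total burnt (originally-T cells now '.'): 24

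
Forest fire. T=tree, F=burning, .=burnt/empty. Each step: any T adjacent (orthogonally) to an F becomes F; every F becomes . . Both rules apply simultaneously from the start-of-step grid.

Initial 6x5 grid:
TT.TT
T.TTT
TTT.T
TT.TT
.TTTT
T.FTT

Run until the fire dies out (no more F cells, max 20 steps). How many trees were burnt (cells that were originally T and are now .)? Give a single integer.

Answer: 22

Derivation:
Step 1: +2 fires, +1 burnt (F count now 2)
Step 2: +3 fires, +2 burnt (F count now 3)
Step 3: +3 fires, +3 burnt (F count now 3)
Step 4: +3 fires, +3 burnt (F count now 3)
Step 5: +3 fires, +3 burnt (F count now 3)
Step 6: +3 fires, +3 burnt (F count now 3)
Step 7: +3 fires, +3 burnt (F count now 3)
Step 8: +2 fires, +3 burnt (F count now 2)
Step 9: +0 fires, +2 burnt (F count now 0)
Fire out after step 9
Initially T: 23, now '.': 29
Total burnt (originally-T cells now '.'): 22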